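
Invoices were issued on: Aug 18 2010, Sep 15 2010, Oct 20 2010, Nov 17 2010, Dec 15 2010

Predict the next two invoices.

Jan 19 2011, Feb 16 2011

All dates are Wednesdays, 28, 35, 28, 28 days apart.
Specifically, the 3rd Wednesday of each month.
January 2011 — 3rd Wednesday is Jan 19 2011.
February 2011 — 3rd Wednesday is Feb 16 2011.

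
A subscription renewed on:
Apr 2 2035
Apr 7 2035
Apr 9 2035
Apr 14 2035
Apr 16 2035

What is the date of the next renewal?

The gap pattern 5, 2, 5, 2 repeats every 2 events.
These are the Mondays and Saturdays of each week.
The following Saturday is Apr 21 2035.

Apr 21 2035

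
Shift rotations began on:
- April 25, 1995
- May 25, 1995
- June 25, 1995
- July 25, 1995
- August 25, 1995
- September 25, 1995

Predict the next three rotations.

October 25, 1995; November 25, 1995; December 25, 1995

Gaps: 30, 31, 30, 31, 31 days — not constant. Every event is on the 25th of the month.
Pattern: the 25th of each month.
October 1995: October 25, 1995.
Next: November 1995 → November 25, 1995.
December 1995: December 25, 1995.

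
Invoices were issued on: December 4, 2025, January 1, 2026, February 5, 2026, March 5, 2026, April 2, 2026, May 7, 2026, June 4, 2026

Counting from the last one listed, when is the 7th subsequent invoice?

All dates are Thursdays, 28, 35, 28, 28, 35, 28 days apart.
Specifically, the 1st Thursday of each month.
1st Thursday of July 2026: July 2, 2026.
August 2026 — 1st Thursday is August 6, 2026.
September 2026 — 1st Thursday is September 3, 2026.
1st Thursday of October 2026: October 1, 2026.
1st Thursday of November 2026: November 5, 2026.
December 2026 — 1st Thursday is December 3, 2026.
1st Thursday of January 2027: January 7, 2027.

January 7, 2027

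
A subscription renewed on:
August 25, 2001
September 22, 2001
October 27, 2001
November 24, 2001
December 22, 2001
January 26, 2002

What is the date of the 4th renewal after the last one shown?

May 25, 2002

Gaps: 28, 35, 28, 28, 35 days — a mix of 28 and 35. Every date is a Saturday.
Each is the 4th Saturday of its month.
4th Saturday of February 2002: February 23, 2002.
4th Saturday of March 2002: March 23, 2002.
April 2002 — 4th Saturday is April 27, 2002.
4th Saturday of May 2002: May 25, 2002.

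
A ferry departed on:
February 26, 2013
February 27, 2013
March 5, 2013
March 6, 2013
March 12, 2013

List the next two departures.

Gaps: 1, 6, 1, 6 days — not constant, but cyclic with period 2.
The events fall on every Tuesday and Wednesday.
Next Wednesday: March 13, 2013.
The following Tuesday is March 19, 2013.

March 13, 2013; March 19, 2013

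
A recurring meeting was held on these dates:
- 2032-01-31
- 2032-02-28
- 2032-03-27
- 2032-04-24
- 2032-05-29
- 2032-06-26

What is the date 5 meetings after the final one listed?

Every date is a Saturday; gaps 28, 28, 28, 35, 28 days.
Each is the last Saturday of its month (at least one falls on the 29th or later, ruling out '4th Saturday').
Last Saturday of July 2032: 2032-07-31.
Last Saturday of August 2032: 2032-08-28.
Last Saturday of September 2032: 2032-09-25.
October 2032 ends with Saturday 2032-10-30.
Last Saturday of November 2032: 2032-11-27.

2032-11-27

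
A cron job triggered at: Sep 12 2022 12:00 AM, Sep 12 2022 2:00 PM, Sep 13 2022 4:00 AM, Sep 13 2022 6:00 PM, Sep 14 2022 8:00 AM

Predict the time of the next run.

Sep 14 2022 10:00 PM

Spacing: 14, 14, 14, 14 h — constant 14 h.
Sep 14 2022 8:00 AM + 14 h = Sep 14 2022 10:00 PM.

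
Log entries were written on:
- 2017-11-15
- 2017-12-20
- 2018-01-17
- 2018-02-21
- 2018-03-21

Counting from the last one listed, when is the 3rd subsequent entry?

All dates are Wednesdays, 35, 28, 35, 28 days apart.
Specifically, the 3rd Wednesday of each month.
April 2018 — 3rd Wednesday is 2018-04-18.
May 2018 — 3rd Wednesday is 2018-05-16.
3rd Wednesday of June 2018: 2018-06-20.

2018-06-20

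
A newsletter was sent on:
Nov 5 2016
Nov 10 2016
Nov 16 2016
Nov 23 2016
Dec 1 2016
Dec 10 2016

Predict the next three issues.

Dec 20 2016, Dec 31 2016, Jan 12 2017

Gaps: 5, 6, 7, 8, 9 days — each gap is 1 larger than the previous one.
Next gap: 10 days. Dec 10 2016 + 10 days = Dec 20 2016.
Next gap: 11 days. Dec 20 2016 + 11 days = Dec 31 2016.
Next gap: 12 days. Dec 31 2016 + 12 days = Jan 12 2017.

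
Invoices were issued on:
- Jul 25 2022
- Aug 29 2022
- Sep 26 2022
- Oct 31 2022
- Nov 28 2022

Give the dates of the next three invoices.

Dec 26 2022, Jan 30 2023, Feb 27 2023

These are Mondays with 35, 28, 35, 28-day gaps.
Each is the final Monday of its month — Aug 29 2022 is past the 28th, so '4th Monday' doesn't fit.
Last Monday of December 2022: Dec 26 2022.
Last Monday of January 2023: Jan 30 2023.
February 2023 ends with Monday Feb 27 2023.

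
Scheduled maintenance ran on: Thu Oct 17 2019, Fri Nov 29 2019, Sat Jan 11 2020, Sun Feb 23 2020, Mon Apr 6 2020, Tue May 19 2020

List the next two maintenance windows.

Wed Jul 1 2020, Thu Aug 13 2020

Every event comes 43 days after the last (43, 43, 43, 43, 43).
Tue May 19 2020 + 43 days = Wed Jul 1 2020.
Wed Jul 1 2020 + 43 days = Thu Aug 13 2020.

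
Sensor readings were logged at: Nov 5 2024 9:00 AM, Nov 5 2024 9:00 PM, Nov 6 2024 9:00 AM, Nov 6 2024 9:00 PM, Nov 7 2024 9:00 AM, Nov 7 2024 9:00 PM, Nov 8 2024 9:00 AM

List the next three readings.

Gaps: 12, 12, 12, 12, 12, 12 hours — each event is 12 hours after the previous one.
Nov 8 2024 9:00 AM + 12 h = Nov 8 2024 9:00 PM.
Nov 8 2024 9:00 PM + 12 h = Nov 9 2024 9:00 AM.
Nov 9 2024 9:00 AM + 12 h = Nov 9 2024 9:00 PM.

Nov 8 2024 9:00 PM, Nov 9 2024 9:00 AM, Nov 9 2024 9:00 PM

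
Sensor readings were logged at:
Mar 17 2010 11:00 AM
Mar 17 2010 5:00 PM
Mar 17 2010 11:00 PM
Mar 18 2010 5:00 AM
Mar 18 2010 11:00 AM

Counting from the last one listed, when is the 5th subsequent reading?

Mar 19 2010 5:00 PM

The interval is a steady 6 hours (6, 6, 6, 6).
Mar 18 2010 11:00 AM + 6 h = Mar 18 2010 5:00 PM.
Mar 18 2010 5:00 PM + 6 h = Mar 18 2010 11:00 PM.
Mar 18 2010 11:00 PM + 6 h = Mar 19 2010 5:00 AM.
Mar 19 2010 5:00 AM + 6 h = Mar 19 2010 11:00 AM.
Mar 19 2010 11:00 AM + 6 h = Mar 19 2010 5:00 PM.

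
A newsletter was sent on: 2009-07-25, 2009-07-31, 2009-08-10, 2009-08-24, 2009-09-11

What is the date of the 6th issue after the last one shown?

Intervals are 6, 10, 14, 18 days — an arithmetic progression with common difference 4.
Next gap: 22 days. 2009-09-11 + 22 days = 2009-10-03.
Next gap: 26 days. 2009-10-03 + 26 days = 2009-10-29.
Next gap: 30 days. 2009-10-29 + 30 days = 2009-11-28.
Next gap: 34 days. 2009-11-28 + 34 days = 2010-01-01.
Next gap: 38 days. 2010-01-01 + 38 days = 2010-02-08.
Next gap: 42 days. 2010-02-08 + 42 days = 2010-03-22.

2010-03-22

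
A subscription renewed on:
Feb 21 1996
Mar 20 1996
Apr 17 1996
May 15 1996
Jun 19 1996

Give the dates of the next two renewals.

Jul 17 1996, Aug 21 1996

Gaps: 28, 28, 28, 35 days — a mix of 28 and 35. Every date is a Wednesday.
Each is the 3rd Wednesday of its month.
3rd Wednesday of July 1996: Jul 17 1996.
3rd Wednesday of August 1996: Aug 21 1996.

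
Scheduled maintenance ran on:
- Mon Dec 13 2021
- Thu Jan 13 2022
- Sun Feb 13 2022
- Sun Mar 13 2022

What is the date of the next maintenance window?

Wed Apr 13 2022

The day-of-month is always 13 (31, 31, 28 days between events).
So this recurs on the 13th of each month.
April 2022: Wed Apr 13 2022.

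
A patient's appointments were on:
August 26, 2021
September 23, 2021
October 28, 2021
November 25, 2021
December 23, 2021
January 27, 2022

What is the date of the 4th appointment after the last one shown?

Gaps: 28, 35, 28, 28, 35 days — a mix of 28 and 35. Every date is a Thursday.
Each is the 4th Thursday of its month.
4th Thursday of February 2022: February 24, 2022.
4th Thursday of March 2022: March 24, 2022.
April 2022 — 4th Thursday is April 28, 2022.
May 2022 — 4th Thursday is May 26, 2022.

May 26, 2022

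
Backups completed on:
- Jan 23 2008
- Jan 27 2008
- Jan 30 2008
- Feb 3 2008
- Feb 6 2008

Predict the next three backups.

Every event lands on a Wednesday or Sunday (gaps cycle 4, 3, 4, 3).
So the schedule is: every Wednesday and Sunday.
The following Sunday is Feb 10 2008.
Next Wednesday: Feb 13 2008.
Next Sunday: Feb 17 2008.

Feb 10 2008, Feb 13 2008, Feb 17 2008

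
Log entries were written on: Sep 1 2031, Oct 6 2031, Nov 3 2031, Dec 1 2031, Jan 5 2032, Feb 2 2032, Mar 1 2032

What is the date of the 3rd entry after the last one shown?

All dates are Mondays, 35, 28, 28, 35, 28, 28 days apart.
Specifically, the 1st Monday of each month.
April 2032 — 1st Monday is Apr 5 2032.
May 2032 — 1st Monday is May 3 2032.
1st Monday of June 2032: Jun 7 2032.

Jun 7 2032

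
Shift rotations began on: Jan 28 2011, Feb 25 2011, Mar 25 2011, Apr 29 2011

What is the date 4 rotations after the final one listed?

All Fridays; the gaps (28, 28, 35) vary with month length.
This is the last Friday of each month.
Last Friday of May 2011: May 27 2011.
June 2011 ends with Friday Jun 24 2011.
July 2011 ends with Friday Jul 29 2011.
August 2011 ends with Friday Aug 26 2011.

Aug 26 2011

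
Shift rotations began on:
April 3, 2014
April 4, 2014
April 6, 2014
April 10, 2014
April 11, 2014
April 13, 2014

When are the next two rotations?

Gaps: 1, 2, 4, 1, 2 days — not constant, but cyclic with period 3.
The events fall on every Thursday, Friday and Sunday.
Next Thursday: April 17, 2014.
The following Friday is April 18, 2014.

April 17, 2014; April 18, 2014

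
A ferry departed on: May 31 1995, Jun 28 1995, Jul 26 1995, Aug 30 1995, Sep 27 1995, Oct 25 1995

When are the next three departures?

All Wednesdays; the gaps (28, 28, 35, 28, 28) vary with month length.
This is the last Wednesday of each month.
November 1995 ends with Wednesday Nov 29 1995.
Last Wednesday of December 1995: Dec 27 1995.
January 1996 ends with Wednesday Jan 31 1996.

Nov 29 1995, Dec 27 1995, Jan 31 1996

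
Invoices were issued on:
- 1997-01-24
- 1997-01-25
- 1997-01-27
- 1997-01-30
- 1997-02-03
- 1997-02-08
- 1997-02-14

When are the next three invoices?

Intervals are 1, 2, 3, 4, 5, 6 days — an arithmetic progression with common difference 1.
Next gap: 7 days. 1997-02-14 + 7 days = 1997-02-21.
Next gap: 8 days. 1997-02-21 + 8 days = 1997-03-01.
Next gap: 9 days. 1997-03-01 + 9 days = 1997-03-10.

1997-02-21, 1997-03-01, 1997-03-10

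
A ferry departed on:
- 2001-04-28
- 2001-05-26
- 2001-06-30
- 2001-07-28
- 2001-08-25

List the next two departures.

All Saturdays; the gaps (28, 35, 28, 28) vary with month length.
This is the last Saturday of each month.
September 2001 ends with Saturday 2001-09-29.
October 2001 ends with Saturday 2001-10-27.

2001-09-29, 2001-10-27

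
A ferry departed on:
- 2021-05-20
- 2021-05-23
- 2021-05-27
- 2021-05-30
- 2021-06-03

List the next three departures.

2021-06-06, 2021-06-10, 2021-06-13

The gap pattern 3, 4, 3, 4 repeats every 2 events.
These are the Thursdays and Sundays of each week.
Next Sunday: 2021-06-06.
Next Thursday: 2021-06-10.
The following Sunday is 2021-06-13.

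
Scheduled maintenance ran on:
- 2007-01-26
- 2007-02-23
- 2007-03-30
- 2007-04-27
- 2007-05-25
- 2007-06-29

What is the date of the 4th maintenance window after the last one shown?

All Fridays; the gaps (28, 35, 28, 28, 35) vary with month length.
This is the last Friday of each month.
July 2007 ends with Friday 2007-07-27.
August 2007 ends with Friday 2007-08-31.
September 2007 ends with Friday 2007-09-28.
October 2007 ends with Friday 2007-10-26.

2007-10-26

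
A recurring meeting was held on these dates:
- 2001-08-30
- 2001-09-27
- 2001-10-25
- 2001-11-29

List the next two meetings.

Every date is a Thursday; gaps 28, 28, 35 days.
Each is the last Thursday of its month (at least one falls on the 29th or later, ruling out '4th Thursday').
December 2001 ends with Thursday 2001-12-27.
Last Thursday of January 2002: 2002-01-31.

2001-12-27, 2002-01-31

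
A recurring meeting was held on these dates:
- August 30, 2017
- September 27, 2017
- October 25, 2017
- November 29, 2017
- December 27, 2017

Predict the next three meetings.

January 31, 2018; February 28, 2018; March 28, 2018

These are Wednesdays with 28, 28, 35, 28-day gaps.
Each is the final Wednesday of its month — August 30, 2017 is past the 28th, so '4th Wednesday' doesn't fit.
Last Wednesday of January 2018: January 31, 2018.
February 2018 ends with Wednesday February 28, 2018.
March 2018 ends with Wednesday March 28, 2018.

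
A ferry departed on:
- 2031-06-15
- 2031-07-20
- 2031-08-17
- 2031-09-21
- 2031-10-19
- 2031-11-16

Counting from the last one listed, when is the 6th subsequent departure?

Gaps: 35, 28, 35, 28, 28 days — a mix of 28 and 35. Every date is a Sunday.
Each is the 3rd Sunday of its month.
3rd Sunday of December 2031: 2031-12-21.
3rd Sunday of January 2032: 2032-01-18.
February 2032 — 3rd Sunday is 2032-02-15.
March 2032 — 3rd Sunday is 2032-03-21.
3rd Sunday of April 2032: 2032-04-18.
3rd Sunday of May 2032: 2032-05-16.

2032-05-16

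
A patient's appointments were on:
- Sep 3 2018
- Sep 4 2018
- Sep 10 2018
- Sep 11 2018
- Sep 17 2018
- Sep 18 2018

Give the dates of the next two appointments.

Sep 24 2018, Sep 25 2018

Every event lands on a Monday or Tuesday (gaps cycle 1, 6, 1, 6, 1).
So the schedule is: every Monday and Tuesday.
Next Monday: Sep 24 2018.
Next Tuesday: Sep 25 2018.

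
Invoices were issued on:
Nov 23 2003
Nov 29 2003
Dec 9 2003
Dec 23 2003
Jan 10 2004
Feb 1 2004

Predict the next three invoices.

Feb 27 2004, Mar 28 2004, May 1 2004

Gaps: 6, 10, 14, 18, 22 days — each gap is 4 larger than the previous one.
Next gap: 26 days. Feb 1 2004 + 26 days = Feb 27 2004.
Next gap: 30 days. Feb 27 2004 + 30 days = Mar 28 2004.
Next gap: 34 days. Mar 28 2004 + 34 days = May 1 2004.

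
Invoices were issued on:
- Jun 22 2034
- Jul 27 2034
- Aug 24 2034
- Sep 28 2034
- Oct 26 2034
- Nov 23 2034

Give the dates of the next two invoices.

Gaps: 35, 28, 35, 28, 28 days — a mix of 28 and 35. Every date is a Thursday.
Each is the 4th Thursday of its month.
December 2034 — 4th Thursday is Dec 28 2034.
January 2035 — 4th Thursday is Jan 25 2035.

Dec 28 2034, Jan 25 2035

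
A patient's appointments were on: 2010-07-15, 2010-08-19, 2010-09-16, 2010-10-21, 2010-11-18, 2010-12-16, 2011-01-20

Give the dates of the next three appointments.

2011-02-17, 2011-03-17, 2011-04-21

Gaps: 35, 28, 35, 28, 28, 35 days — a mix of 28 and 35. Every date is a Thursday.
Each is the 3rd Thursday of its month.
3rd Thursday of February 2011: 2011-02-17.
3rd Thursday of March 2011: 2011-03-17.
April 2011 — 3rd Thursday is 2011-04-21.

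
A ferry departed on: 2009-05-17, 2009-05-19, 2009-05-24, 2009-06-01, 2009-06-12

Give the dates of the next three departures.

2009-06-26, 2009-07-13, 2009-08-02

The spacing grows by 3 each time: 2, 5, 8, 11 days.
Next gap: 14 days. 2009-06-12 + 14 days = 2009-06-26.
Next gap: 17 days. 2009-06-26 + 17 days = 2009-07-13.
Next gap: 20 days. 2009-07-13 + 20 days = 2009-08-02.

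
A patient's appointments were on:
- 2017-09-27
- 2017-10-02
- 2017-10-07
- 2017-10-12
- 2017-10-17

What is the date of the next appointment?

2017-10-22

Gaps between consecutive events: 5, 5, 5, 5 days — a constant 5-day interval.
2017-10-17 + 5 days = 2017-10-22.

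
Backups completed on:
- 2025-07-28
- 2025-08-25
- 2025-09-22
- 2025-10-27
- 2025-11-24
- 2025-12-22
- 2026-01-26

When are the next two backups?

2026-02-23, 2026-03-23

These are Mondays at 28- or 35-day spacing (28, 28, 35, 28, 28, 35).
The pattern: 4th Monday of the month.
February 2026 — 4th Monday is 2026-02-23.
March 2026 — 4th Monday is 2026-03-23.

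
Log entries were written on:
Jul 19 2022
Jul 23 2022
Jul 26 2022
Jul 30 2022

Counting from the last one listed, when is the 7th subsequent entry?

Aug 23 2022

Gaps: 4, 3, 4 days — not constant, but cyclic with period 2.
The events fall on every Tuesday and Saturday.
The following Tuesday is Aug 2 2022.
Next Saturday: Aug 6 2022.
Next Tuesday: Aug 9 2022.
Next Saturday: Aug 13 2022.
Next Tuesday: Aug 16 2022.
The following Saturday is Aug 20 2022.
Next Tuesday: Aug 23 2022.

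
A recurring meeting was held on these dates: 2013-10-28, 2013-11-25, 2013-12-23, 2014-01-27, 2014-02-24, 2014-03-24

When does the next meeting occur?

All dates are Mondays, 28, 28, 35, 28, 28 days apart.
Specifically, the 4th Monday of each month.
April 2014 — 4th Monday is 2014-04-28.

2014-04-28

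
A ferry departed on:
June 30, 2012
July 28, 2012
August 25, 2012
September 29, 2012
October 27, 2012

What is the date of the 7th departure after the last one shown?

May 25, 2013

These are Saturdays with 28, 28, 35, 28-day gaps.
Each is the final Saturday of its month — June 30, 2012 is past the 28th, so '4th Saturday' doesn't fit.
Last Saturday of November 2012: November 24, 2012.
Last Saturday of December 2012: December 29, 2012.
January 2013 ends with Saturday January 26, 2013.
Last Saturday of February 2013: February 23, 2013.
March 2013 ends with Saturday March 30, 2013.
April 2013 ends with Saturday April 27, 2013.
Last Saturday of May 2013: May 25, 2013.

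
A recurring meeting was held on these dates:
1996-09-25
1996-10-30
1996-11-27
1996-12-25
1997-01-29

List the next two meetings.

1997-02-26, 1997-03-26

All Wednesdays; the gaps (35, 28, 28, 35) vary with month length.
This is the last Wednesday of each month.
Last Wednesday of February 1997: 1997-02-26.
Last Wednesday of March 1997: 1997-03-26.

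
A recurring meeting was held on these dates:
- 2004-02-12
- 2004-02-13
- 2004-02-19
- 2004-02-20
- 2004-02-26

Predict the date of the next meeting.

2004-02-27

Every event lands on a Thursday or Friday (gaps cycle 1, 6, 1, 6).
So the schedule is: every Thursday and Friday.
The following Friday is 2004-02-27.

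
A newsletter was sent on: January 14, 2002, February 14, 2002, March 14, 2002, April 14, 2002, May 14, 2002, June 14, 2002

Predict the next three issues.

Gaps: 31, 28, 31, 30, 31 days — not constant. Every event is on the 14th of the month.
Pattern: the 14th of each month.
July 2002: July 14, 2002.
August 2002: August 14, 2002.
Next: September 2002 → September 14, 2002.

July 14, 2002; August 14, 2002; September 14, 2002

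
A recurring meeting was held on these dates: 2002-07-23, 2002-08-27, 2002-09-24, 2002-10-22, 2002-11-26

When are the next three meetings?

Gaps: 35, 28, 28, 35 days — a mix of 28 and 35. Every date is a Tuesday.
Each is the 4th Tuesday of its month.
December 2002 — 4th Tuesday is 2002-12-24.
January 2003 — 4th Tuesday is 2003-01-28.
February 2003 — 4th Tuesday is 2003-02-25.

2002-12-24, 2003-01-28, 2003-02-25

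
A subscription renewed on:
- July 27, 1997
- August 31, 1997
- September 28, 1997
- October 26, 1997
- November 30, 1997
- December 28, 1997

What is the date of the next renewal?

January 25, 1998

All Sundays; the gaps (35, 28, 28, 35, 28) vary with month length.
This is the last Sunday of each month.
Last Sunday of January 1998: January 25, 1998.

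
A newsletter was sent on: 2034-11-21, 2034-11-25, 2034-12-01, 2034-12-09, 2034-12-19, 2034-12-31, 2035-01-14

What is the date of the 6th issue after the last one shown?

2035-05-20

Intervals are 4, 6, 8, 10, 12, 14 days — an arithmetic progression with common difference 2.
Next gap: 16 days. 2035-01-14 + 16 days = 2035-01-30.
Next gap: 18 days. 2035-01-30 + 18 days = 2035-02-17.
Next gap: 20 days. 2035-02-17 + 20 days = 2035-03-09.
Next gap: 22 days. 2035-03-09 + 22 days = 2035-03-31.
Next gap: 24 days. 2035-03-31 + 24 days = 2035-04-24.
Next gap: 26 days. 2035-04-24 + 26 days = 2035-05-20.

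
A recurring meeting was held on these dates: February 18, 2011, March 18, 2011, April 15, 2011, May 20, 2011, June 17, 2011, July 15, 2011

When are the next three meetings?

All dates are Fridays, 28, 28, 35, 28, 28 days apart.
Specifically, the 3rd Friday of each month.
3rd Friday of August 2011: August 19, 2011.
September 2011 — 3rd Friday is September 16, 2011.
3rd Friday of October 2011: October 21, 2011.

August 19, 2011; September 16, 2011; October 21, 2011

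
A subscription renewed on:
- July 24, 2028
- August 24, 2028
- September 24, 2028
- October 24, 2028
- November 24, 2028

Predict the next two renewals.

December 24, 2028; January 24, 2029

Each date is the 24th; the gaps (31, 31, 30, 31) track the month lengths.
The rule is the 24th of each month.
Next: December 2028 → December 24, 2028.
Next: January 2029 → January 24, 2029.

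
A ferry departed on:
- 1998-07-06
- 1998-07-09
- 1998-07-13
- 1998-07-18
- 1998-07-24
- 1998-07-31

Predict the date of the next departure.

1998-08-08

Intervals are 3, 4, 5, 6, 7 days — an arithmetic progression with common difference 1.
Next gap: 8 days. 1998-07-31 + 8 days = 1998-08-08.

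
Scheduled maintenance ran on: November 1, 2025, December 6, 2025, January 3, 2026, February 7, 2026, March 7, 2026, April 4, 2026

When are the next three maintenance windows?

All dates are Saturdays, 35, 28, 35, 28, 28 days apart.
Specifically, the 1st Saturday of each month.
May 2026 — 1st Saturday is May 2, 2026.
1st Saturday of June 2026: June 6, 2026.
1st Saturday of July 2026: July 4, 2026.

May 2, 2026; June 6, 2026; July 4, 2026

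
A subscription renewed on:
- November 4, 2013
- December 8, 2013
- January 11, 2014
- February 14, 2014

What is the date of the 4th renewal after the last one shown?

The spacing is 34, 34, 34 days — always 34 days.
February 14, 2014 + 34 days = March 20, 2014.
March 20, 2014 + 34 days = April 23, 2014.
April 23, 2014 + 34 days = May 27, 2014.
May 27, 2014 + 34 days = June 30, 2014.

June 30, 2014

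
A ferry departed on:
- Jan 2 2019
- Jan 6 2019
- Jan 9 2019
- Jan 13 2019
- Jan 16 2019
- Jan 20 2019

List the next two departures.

Every event lands on a Wednesday or Sunday (gaps cycle 4, 3, 4, 3, 4).
So the schedule is: every Wednesday and Sunday.
The following Wednesday is Jan 23 2019.
Next Sunday: Jan 27 2019.

Jan 23 2019, Jan 27 2019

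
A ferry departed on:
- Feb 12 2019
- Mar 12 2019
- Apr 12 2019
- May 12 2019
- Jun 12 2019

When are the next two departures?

Jul 12 2019, Aug 12 2019

Gaps: 28, 31, 30, 31 days — not constant. Every event is on the 12th of the month.
Pattern: the 12th of each month.
July 2019: Jul 12 2019.
August 2019: Aug 12 2019.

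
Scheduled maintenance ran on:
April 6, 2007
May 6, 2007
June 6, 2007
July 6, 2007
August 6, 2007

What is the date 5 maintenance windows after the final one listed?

January 6, 2008

Each date is the 6th; the gaps (30, 31, 30, 31) track the month lengths.
The rule is the 6th of each month.
September 2007: September 6, 2007.
October 2007: October 6, 2007.
Next: November 2007 → November 6, 2007.
December 2007: December 6, 2007.
Next: January 2008 → January 6, 2008.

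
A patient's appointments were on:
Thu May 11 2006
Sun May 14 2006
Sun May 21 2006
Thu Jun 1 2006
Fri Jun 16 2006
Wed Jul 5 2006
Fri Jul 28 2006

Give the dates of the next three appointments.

The spacing grows by 4 each time: 3, 7, 11, 15, 19, 23 days.
Next gap: 27 days. Fri Jul 28 2006 + 27 days = Thu Aug 24 2006.
Next gap: 31 days. Thu Aug 24 2006 + 31 days = Sun Sep 24 2006.
Next gap: 35 days. Sun Sep 24 2006 + 35 days = Sun Oct 29 2006.

Thu Aug 24 2006, Sun Sep 24 2006, Sun Oct 29 2006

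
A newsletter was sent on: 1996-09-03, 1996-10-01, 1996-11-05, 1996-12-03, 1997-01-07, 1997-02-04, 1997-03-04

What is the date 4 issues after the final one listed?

1997-07-01

All dates are Tuesdays, 28, 35, 28, 35, 28, 28 days apart.
Specifically, the 1st Tuesday of each month.
April 1997 — 1st Tuesday is 1997-04-01.
1st Tuesday of May 1997: 1997-05-06.
June 1997 — 1st Tuesday is 1997-06-03.
July 1997 — 1st Tuesday is 1997-07-01.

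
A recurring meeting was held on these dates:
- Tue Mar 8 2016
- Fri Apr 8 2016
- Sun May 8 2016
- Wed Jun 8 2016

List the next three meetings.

Fri Jul 8 2016, Mon Aug 8 2016, Thu Sep 8 2016

Each date is the 8th; the gaps (31, 30, 31) track the month lengths.
The rule is the 8th of each month.
Next: July 2016 → Fri Jul 8 2016.
Next: August 2016 → Mon Aug 8 2016.
September 2016: Thu Sep 8 2016.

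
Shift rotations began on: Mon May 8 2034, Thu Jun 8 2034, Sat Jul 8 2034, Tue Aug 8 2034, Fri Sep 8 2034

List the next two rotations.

Sun Oct 8 2034, Wed Nov 8 2034

Gaps: 31, 30, 31, 31 days — not constant. Every event is on the 8th of the month.
Pattern: the 8th of each month.
October 2034: Sun Oct 8 2034.
Next: November 2034 → Wed Nov 8 2034.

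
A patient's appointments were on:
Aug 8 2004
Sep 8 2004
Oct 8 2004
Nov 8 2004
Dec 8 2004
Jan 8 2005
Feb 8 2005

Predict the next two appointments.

Gaps: 31, 30, 31, 30, 31, 31 days — not constant. Every event is on the 8th of the month.
Pattern: the 8th of each month.
March 2005: Mar 8 2005.
April 2005: Apr 8 2005.

Mar 8 2005, Apr 8 2005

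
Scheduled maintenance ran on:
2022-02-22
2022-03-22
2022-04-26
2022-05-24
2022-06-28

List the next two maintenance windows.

2022-07-26, 2022-08-23

These are Tuesdays at 28- or 35-day spacing (28, 35, 28, 35).
The pattern: 4th Tuesday of the month.
4th Tuesday of July 2022: 2022-07-26.
4th Tuesday of August 2022: 2022-08-23.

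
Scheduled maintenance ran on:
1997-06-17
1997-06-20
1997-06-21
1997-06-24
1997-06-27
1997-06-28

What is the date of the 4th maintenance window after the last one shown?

1997-07-08

Every event lands on a Tuesday or Friday or Saturday (gaps cycle 3, 1, 3, 3, 1).
So the schedule is: every Tuesday, Friday and Saturday.
Next Tuesday: 1997-07-01.
The following Friday is 1997-07-04.
The following Saturday is 1997-07-05.
The following Tuesday is 1997-07-08.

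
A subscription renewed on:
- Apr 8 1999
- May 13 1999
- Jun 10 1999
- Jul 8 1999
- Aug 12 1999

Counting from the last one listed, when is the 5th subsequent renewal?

Jan 13 2000

These are Thursdays at 28- or 35-day spacing (35, 28, 28, 35).
The pattern: 2nd Thursday of the month.
2nd Thursday of September 1999: Sep 9 1999.
October 1999 — 2nd Thursday is Oct 14 1999.
November 1999 — 2nd Thursday is Nov 11 1999.
December 1999 — 2nd Thursday is Dec 9 1999.
January 2000 — 2nd Thursday is Jan 13 2000.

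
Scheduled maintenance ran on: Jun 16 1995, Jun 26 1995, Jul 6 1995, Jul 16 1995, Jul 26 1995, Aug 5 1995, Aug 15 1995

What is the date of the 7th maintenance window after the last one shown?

Oct 24 1995

Gaps between consecutive events: 10, 10, 10, 10, 10, 10 days — a constant 10-day interval.
Aug 15 1995 + 10 days = Aug 25 1995.
Aug 25 1995 + 10 days = Sep 4 1995.
Sep 4 1995 + 10 days = Sep 14 1995.
Sep 14 1995 + 10 days = Sep 24 1995.
Sep 24 1995 + 10 days = Oct 4 1995.
Oct 4 1995 + 10 days = Oct 14 1995.
Oct 14 1995 + 10 days = Oct 24 1995.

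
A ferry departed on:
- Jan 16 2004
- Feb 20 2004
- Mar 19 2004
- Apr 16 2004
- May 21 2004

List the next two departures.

Jun 18 2004, Jul 16 2004

Gaps: 35, 28, 28, 35 days — a mix of 28 and 35. Every date is a Friday.
Each is the 3rd Friday of its month.
June 2004 — 3rd Friday is Jun 18 2004.
July 2004 — 3rd Friday is Jul 16 2004.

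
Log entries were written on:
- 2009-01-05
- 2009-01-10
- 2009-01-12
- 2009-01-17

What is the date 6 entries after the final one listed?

2009-02-07

Every event lands on a Monday or Saturday (gaps cycle 5, 2, 5).
So the schedule is: every Monday and Saturday.
Next Monday: 2009-01-19.
The following Saturday is 2009-01-24.
The following Monday is 2009-01-26.
The following Saturday is 2009-01-31.
The following Monday is 2009-02-02.
The following Saturday is 2009-02-07.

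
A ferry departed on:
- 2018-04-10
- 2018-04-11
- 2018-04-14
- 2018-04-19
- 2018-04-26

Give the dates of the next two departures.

Gaps: 1, 3, 5, 7 days — each gap is 2 larger than the previous one.
Next gap: 9 days. 2018-04-26 + 9 days = 2018-05-05.
Next gap: 11 days. 2018-05-05 + 11 days = 2018-05-16.

2018-05-05, 2018-05-16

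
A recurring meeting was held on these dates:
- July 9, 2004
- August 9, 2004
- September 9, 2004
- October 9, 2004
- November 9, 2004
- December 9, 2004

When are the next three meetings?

January 9, 2005; February 9, 2005; March 9, 2005

The day-of-month is always 9 (31, 31, 30, 31, 30 days between events).
So this recurs on the 9th of each month.
Next: January 2005 → January 9, 2005.
February 2005: February 9, 2005.
March 2005: March 9, 2005.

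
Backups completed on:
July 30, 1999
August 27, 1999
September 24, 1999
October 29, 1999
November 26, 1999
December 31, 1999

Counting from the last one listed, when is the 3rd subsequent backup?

March 31, 2000

These are Fridays with 28, 28, 35, 28, 35-day gaps.
Each is the final Friday of its month — July 30, 1999 is past the 28th, so '4th Friday' doesn't fit.
Last Friday of January 2000: January 28, 2000.
February 2000 ends with Friday February 25, 2000.
Last Friday of March 2000: March 31, 2000.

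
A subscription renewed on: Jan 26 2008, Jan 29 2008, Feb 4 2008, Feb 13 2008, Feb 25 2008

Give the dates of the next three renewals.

Mar 11 2008, Mar 29 2008, Apr 19 2008

The spacing grows by 3 each time: 3, 6, 9, 12 days.
Next gap: 15 days. Feb 25 2008 + 15 days = Mar 11 2008.
Next gap: 18 days. Mar 11 2008 + 18 days = Mar 29 2008.
Next gap: 21 days. Mar 29 2008 + 21 days = Apr 19 2008.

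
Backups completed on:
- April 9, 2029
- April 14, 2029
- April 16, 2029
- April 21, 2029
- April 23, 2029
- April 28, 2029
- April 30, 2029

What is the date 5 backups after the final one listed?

May 19, 2029

Every event lands on a Monday or Saturday (gaps cycle 5, 2, 5, 2, 5, 2).
So the schedule is: every Monday and Saturday.
The following Saturday is May 5, 2029.
The following Monday is May 7, 2029.
The following Saturday is May 12, 2029.
The following Monday is May 14, 2029.
The following Saturday is May 19, 2029.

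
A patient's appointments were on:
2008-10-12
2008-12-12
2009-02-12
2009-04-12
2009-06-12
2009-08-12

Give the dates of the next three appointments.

Each date is the 12th; the gaps (61, 62, 59, 61, 61) track the month lengths.
The rule is the 12th of every 2 months.
Next: October 2009 → 2009-10-12.
December 2009: 2009-12-12.
Next: February 2010 → 2010-02-12.

2009-10-12, 2009-12-12, 2010-02-12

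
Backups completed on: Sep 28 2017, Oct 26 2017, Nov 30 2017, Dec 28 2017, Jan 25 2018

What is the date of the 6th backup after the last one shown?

Every date is a Thursday; gaps 28, 35, 28, 28 days.
Each is the last Thursday of its month (at least one falls on the 29th or later, ruling out '4th Thursday').
Last Thursday of February 2018: Feb 22 2018.
March 2018 ends with Thursday Mar 29 2018.
Last Thursday of April 2018: Apr 26 2018.
Last Thursday of May 2018: May 31 2018.
Last Thursday of June 2018: Jun 28 2018.
Last Thursday of July 2018: Jul 26 2018.

Jul 26 2018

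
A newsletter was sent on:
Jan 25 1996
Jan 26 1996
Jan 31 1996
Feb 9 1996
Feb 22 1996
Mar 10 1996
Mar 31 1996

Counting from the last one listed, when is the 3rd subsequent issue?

Jun 26 1996

Intervals are 1, 5, 9, 13, 17, 21 days — an arithmetic progression with common difference 4.
Next gap: 25 days. Mar 31 1996 + 25 days = Apr 25 1996.
Next gap: 29 days. Apr 25 1996 + 29 days = May 24 1996.
Next gap: 33 days. May 24 1996 + 33 days = Jun 26 1996.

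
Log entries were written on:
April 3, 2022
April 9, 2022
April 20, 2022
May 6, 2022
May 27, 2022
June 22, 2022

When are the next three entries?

July 23, 2022; August 28, 2022; October 8, 2022

Gaps: 6, 11, 16, 21, 26 days — each gap is 5 larger than the previous one.
Next gap: 31 days. June 22, 2022 + 31 days = July 23, 2022.
Next gap: 36 days. July 23, 2022 + 36 days = August 28, 2022.
Next gap: 41 days. August 28, 2022 + 41 days = October 8, 2022.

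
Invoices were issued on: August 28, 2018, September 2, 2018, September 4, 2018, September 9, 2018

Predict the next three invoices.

Every event lands on a Tuesday or Sunday (gaps cycle 5, 2, 5).
So the schedule is: every Tuesday and Sunday.
Next Tuesday: September 11, 2018.
Next Sunday: September 16, 2018.
Next Tuesday: September 18, 2018.

September 11, 2018; September 16, 2018; September 18, 2018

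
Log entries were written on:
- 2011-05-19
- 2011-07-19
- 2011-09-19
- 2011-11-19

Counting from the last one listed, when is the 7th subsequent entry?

Gaps: 61, 62, 61 days — not constant. Every event is on the 19th of the month.
Pattern: the 19th of every 2 months.
January 2012: 2012-01-19.
March 2012: 2012-03-19.
Next: May 2012 → 2012-05-19.
Next: July 2012 → 2012-07-19.
September 2012: 2012-09-19.
November 2012: 2012-11-19.
Next: January 2013 → 2013-01-19.

2013-01-19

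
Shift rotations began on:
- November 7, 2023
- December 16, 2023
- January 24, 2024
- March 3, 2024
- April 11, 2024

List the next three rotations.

Gaps between consecutive events: 39, 39, 39, 39 days — a constant 39-day interval.
April 11, 2024 + 39 days = May 20, 2024.
May 20, 2024 + 39 days = June 28, 2024.
June 28, 2024 + 39 days = August 6, 2024.

May 20, 2024; June 28, 2024; August 6, 2024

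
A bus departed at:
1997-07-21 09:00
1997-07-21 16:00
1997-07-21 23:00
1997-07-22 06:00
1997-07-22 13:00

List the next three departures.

1997-07-22 20:00, 1997-07-23 03:00, 1997-07-23 10:00

Gaps: 7, 7, 7, 7 hours — each event is 7 hours after the previous one.
1997-07-22 13:00 + 7 h = 1997-07-22 20:00.
1997-07-22 20:00 + 7 h = 1997-07-23 03:00.
1997-07-23 03:00 + 7 h = 1997-07-23 10:00.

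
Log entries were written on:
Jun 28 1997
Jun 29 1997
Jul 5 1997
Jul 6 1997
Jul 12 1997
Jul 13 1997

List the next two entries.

Every event lands on a Saturday or Sunday (gaps cycle 1, 6, 1, 6, 1).
So the schedule is: every Saturday and Sunday.
Next Saturday: Jul 19 1997.
Next Sunday: Jul 20 1997.

Jul 19 1997, Jul 20 1997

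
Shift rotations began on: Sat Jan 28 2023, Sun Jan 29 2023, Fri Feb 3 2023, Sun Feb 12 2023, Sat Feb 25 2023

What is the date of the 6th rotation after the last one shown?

Sun Aug 6 2023

The spacing grows by 4 each time: 1, 5, 9, 13 days.
Next gap: 17 days. Sat Feb 25 2023 + 17 days = Tue Mar 14 2023.
Next gap: 21 days. Tue Mar 14 2023 + 21 days = Tue Apr 4 2023.
Next gap: 25 days. Tue Apr 4 2023 + 25 days = Sat Apr 29 2023.
Next gap: 29 days. Sat Apr 29 2023 + 29 days = Sun May 28 2023.
Next gap: 33 days. Sun May 28 2023 + 33 days = Fri Jun 30 2023.
Next gap: 37 days. Fri Jun 30 2023 + 37 days = Sun Aug 6 2023.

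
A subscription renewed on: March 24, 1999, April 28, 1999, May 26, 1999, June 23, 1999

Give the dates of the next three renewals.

Gaps: 35, 28, 28 days — a mix of 28 and 35. Every date is a Wednesday.
Each is the 4th Wednesday of its month.
July 1999 — 4th Wednesday is July 28, 1999.
4th Wednesday of August 1999: August 25, 1999.
September 1999 — 4th Wednesday is September 22, 1999.

July 28, 1999; August 25, 1999; September 22, 1999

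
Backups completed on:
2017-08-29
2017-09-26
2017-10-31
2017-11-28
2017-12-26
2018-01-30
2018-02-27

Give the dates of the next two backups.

2018-03-27, 2018-04-24

These are Tuesdays with 28, 35, 28, 28, 35, 28-day gaps.
Each is the final Tuesday of its month — 2017-08-29 is past the 28th, so '4th Tuesday' doesn't fit.
March 2018 ends with Tuesday 2018-03-27.
Last Tuesday of April 2018: 2018-04-24.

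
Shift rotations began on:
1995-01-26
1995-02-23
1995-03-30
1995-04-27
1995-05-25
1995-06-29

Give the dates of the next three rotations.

All Thursdays; the gaps (28, 35, 28, 28, 35) vary with month length.
This is the last Thursday of each month.
Last Thursday of July 1995: 1995-07-27.
August 1995 ends with Thursday 1995-08-31.
September 1995 ends with Thursday 1995-09-28.

1995-07-27, 1995-08-31, 1995-09-28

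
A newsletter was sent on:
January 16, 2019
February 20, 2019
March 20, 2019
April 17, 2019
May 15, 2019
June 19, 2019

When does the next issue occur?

July 17, 2019

These are Wednesdays at 28- or 35-day spacing (35, 28, 28, 28, 35).
The pattern: 3rd Wednesday of the month.
July 2019 — 3rd Wednesday is July 17, 2019.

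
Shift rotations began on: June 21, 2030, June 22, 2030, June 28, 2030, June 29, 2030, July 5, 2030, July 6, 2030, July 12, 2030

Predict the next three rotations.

Gaps: 1, 6, 1, 6, 1, 6 days — not constant, but cyclic with period 2.
The events fall on every Friday and Saturday.
The following Saturday is July 13, 2030.
Next Friday: July 19, 2030.
Next Saturday: July 20, 2030.

July 13, 2030; July 19, 2030; July 20, 2030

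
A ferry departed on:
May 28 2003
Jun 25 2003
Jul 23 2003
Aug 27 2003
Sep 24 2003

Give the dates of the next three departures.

These are Wednesdays at 28- or 35-day spacing (28, 28, 35, 28).
The pattern: 4th Wednesday of the month.
October 2003 — 4th Wednesday is Oct 22 2003.
4th Wednesday of November 2003: Nov 26 2003.
December 2003 — 4th Wednesday is Dec 24 2003.

Oct 22 2003, Nov 26 2003, Dec 24 2003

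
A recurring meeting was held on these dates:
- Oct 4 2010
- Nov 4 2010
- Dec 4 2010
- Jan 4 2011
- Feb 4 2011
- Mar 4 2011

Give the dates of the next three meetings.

Each date is the 4th; the gaps (31, 30, 31, 31, 28) track the month lengths.
The rule is the 4th of each month.
Next: April 2011 → Apr 4 2011.
Next: May 2011 → May 4 2011.
June 2011: Jun 4 2011.

Apr 4 2011, May 4 2011, Jun 4 2011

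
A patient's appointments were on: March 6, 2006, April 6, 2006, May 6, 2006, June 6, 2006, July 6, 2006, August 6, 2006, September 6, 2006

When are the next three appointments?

October 6, 2006; November 6, 2006; December 6, 2006

Each date is the 6th; the gaps (31, 30, 31, 30, 31, 31) track the month lengths.
The rule is the 6th of each month.
Next: October 2006 → October 6, 2006.
Next: November 2006 → November 6, 2006.
December 2006: December 6, 2006.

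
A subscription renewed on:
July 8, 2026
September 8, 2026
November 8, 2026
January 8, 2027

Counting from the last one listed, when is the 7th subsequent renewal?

Gaps: 62, 61, 61 days — not constant. Every event is on the 8th of the month.
Pattern: the 8th of every 2 months.
Next: March 2027 → March 8, 2027.
May 2027: May 8, 2027.
July 2027: July 8, 2027.
September 2027: September 8, 2027.
November 2027: November 8, 2027.
January 2028: January 8, 2028.
Next: March 2028 → March 8, 2028.

March 8, 2028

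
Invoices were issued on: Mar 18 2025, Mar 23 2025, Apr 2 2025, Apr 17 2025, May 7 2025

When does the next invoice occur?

Intervals are 5, 10, 15, 20 days — an arithmetic progression with common difference 5.
Next gap: 25 days. May 7 2025 + 25 days = Jun 1 2025.

Jun 1 2025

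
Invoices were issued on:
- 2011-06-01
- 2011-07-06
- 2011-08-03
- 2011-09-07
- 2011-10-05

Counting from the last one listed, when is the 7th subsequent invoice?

2012-05-02

Gaps: 35, 28, 35, 28 days — a mix of 28 and 35. Every date is a Wednesday.
Each is the 1st Wednesday of its month.
1st Wednesday of November 2011: 2011-11-02.
December 2011 — 1st Wednesday is 2011-12-07.
1st Wednesday of January 2012: 2012-01-04.
February 2012 — 1st Wednesday is 2012-02-01.
1st Wednesday of March 2012: 2012-03-07.
1st Wednesday of April 2012: 2012-04-04.
1st Wednesday of May 2012: 2012-05-02.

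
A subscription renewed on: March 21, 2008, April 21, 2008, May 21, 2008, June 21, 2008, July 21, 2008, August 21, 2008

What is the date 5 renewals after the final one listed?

Each date is the 21st; the gaps (31, 30, 31, 30, 31) track the month lengths.
The rule is the 21st of each month.
September 2008: September 21, 2008.
October 2008: October 21, 2008.
Next: November 2008 → November 21, 2008.
Next: December 2008 → December 21, 2008.
January 2009: January 21, 2009.

January 21, 2009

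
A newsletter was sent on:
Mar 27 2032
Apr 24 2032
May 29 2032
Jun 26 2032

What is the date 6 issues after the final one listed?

Dec 25 2032

Every date is a Saturday; gaps 28, 35, 28 days.
Each is the last Saturday of its month (at least one falls on the 29th or later, ruling out '4th Saturday').
July 2032 ends with Saturday Jul 31 2032.
Last Saturday of August 2032: Aug 28 2032.
September 2032 ends with Saturday Sep 25 2032.
October 2032 ends with Saturday Oct 30 2032.
November 2032 ends with Saturday Nov 27 2032.
December 2032 ends with Saturday Dec 25 2032.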